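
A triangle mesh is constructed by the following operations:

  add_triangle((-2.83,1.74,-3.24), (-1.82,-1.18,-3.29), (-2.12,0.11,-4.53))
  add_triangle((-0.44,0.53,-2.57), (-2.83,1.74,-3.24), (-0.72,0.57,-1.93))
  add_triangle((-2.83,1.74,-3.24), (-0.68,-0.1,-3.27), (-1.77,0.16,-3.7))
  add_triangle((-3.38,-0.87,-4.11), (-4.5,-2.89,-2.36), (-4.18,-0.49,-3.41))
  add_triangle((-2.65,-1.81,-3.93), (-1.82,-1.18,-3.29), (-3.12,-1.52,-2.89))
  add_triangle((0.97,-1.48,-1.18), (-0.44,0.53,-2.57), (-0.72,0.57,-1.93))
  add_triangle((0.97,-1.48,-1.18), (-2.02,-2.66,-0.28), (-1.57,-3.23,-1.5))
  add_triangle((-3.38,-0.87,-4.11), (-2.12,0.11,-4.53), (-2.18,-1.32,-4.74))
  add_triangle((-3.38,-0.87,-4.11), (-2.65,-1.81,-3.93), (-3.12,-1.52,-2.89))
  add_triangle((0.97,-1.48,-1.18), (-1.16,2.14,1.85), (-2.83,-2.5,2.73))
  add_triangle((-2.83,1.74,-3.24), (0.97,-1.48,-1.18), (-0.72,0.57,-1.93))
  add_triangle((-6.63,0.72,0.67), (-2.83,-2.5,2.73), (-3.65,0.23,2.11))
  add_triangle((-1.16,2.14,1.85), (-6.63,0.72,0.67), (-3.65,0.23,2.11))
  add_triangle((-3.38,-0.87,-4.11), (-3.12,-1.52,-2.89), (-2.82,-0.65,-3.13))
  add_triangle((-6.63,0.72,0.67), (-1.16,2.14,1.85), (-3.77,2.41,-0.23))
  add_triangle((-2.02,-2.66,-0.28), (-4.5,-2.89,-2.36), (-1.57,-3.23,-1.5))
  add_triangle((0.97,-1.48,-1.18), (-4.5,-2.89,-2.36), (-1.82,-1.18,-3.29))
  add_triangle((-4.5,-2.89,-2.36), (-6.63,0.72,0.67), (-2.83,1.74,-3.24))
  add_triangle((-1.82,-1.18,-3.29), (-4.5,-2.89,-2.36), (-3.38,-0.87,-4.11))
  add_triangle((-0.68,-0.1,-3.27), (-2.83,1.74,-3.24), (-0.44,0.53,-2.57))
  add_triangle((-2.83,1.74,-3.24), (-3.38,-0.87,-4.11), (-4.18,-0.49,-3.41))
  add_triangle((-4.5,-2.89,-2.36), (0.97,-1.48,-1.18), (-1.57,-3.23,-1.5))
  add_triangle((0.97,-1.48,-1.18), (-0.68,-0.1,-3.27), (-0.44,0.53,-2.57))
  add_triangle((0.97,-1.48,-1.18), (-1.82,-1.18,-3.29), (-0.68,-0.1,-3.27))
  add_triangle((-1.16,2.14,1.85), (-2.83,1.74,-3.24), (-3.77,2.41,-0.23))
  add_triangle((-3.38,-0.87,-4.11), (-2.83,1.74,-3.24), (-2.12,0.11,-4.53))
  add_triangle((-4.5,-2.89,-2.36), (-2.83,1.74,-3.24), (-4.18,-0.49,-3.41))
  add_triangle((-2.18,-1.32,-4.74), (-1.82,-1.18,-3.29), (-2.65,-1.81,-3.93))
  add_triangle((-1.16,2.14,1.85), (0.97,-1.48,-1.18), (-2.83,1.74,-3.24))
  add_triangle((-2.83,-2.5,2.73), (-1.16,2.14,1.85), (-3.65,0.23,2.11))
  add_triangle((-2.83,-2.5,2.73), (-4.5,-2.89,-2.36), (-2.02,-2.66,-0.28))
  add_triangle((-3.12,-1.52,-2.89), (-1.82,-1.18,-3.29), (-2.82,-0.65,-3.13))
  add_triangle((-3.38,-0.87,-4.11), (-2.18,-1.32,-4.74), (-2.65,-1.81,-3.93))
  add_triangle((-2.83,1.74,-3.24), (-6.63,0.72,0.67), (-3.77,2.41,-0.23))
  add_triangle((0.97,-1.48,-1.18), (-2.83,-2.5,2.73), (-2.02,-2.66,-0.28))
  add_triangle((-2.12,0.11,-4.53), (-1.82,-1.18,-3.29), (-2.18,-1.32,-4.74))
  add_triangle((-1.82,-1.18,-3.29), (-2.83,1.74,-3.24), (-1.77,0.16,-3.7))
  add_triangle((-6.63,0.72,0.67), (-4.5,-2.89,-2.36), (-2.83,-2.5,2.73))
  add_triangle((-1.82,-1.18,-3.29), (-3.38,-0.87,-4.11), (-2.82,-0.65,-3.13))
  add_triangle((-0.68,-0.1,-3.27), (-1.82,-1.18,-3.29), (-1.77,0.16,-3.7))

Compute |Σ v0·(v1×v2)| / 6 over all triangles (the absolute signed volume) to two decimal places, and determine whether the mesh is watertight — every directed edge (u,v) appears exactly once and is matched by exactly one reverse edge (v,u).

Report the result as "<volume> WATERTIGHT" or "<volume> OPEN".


93.48 WATERTIGHT

Per-triangle v0·(v1×v2)/6:
  t1: -1.6012
  t2: -0.0112
  t3: +0.6819
  t4: +2.6590
  t5: -0.2079
  t6: -0.2012
  t7: +0.6760
  t8: +1.6062
  t9: +0.8601
  t10: +0.4411
  t11: -0.5984
  t12: +4.9519
  t13: +4.1935
  t14: +0.1594
  t15: +5.1903
  t16: +1.9902
  t17: +3.6695
  t18: +17.6201
  t19: +2.2979
  t20: +0.8098
  t21: +2.2597
  t22: +1.7467
  t23: +0.4774
  t24: +1.6088
  t25: +2.6119
  t26: +2.7889
  t27: +0.3594
  t28: +0.0021
  t29: +0.2169
  t30: +3.2972
  t31: +3.9081
  t32: -0.6828
  t33: +1.0249
  t34: +6.8275
  t35: +2.3556
  t36: -0.3401
  t37: +1.2866
  t38: +17.8562
  t39: -0.0738
  t40: +0.7577
Σ = +93.4758 → |volume| = 93.48

Directed edges: 120 total, each appears once with its reverse present → watertight.


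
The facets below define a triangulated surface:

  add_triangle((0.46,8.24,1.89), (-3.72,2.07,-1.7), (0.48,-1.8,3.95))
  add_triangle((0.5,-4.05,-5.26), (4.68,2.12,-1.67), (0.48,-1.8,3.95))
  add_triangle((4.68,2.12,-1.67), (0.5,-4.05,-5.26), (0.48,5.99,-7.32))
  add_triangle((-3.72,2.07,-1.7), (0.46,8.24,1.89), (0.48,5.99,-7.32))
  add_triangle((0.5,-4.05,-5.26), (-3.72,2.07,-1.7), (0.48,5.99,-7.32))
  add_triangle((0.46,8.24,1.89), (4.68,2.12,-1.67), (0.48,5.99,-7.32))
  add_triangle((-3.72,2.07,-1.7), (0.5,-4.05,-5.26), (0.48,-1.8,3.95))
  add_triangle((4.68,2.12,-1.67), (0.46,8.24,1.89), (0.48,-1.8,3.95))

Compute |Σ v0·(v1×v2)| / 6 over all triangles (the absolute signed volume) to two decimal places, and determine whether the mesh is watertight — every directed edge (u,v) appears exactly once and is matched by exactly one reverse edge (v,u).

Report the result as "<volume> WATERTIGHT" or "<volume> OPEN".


Per-triangle v0·(v1×v2)/6:
  t1: +21.2476
  t2: +21.7436
  t3: +46.7261
  t4: +46.2301
  t5: +38.9228
  t6: +54.0333
  t7: +13.9404
  t8: +29.0509
Σ = +271.8948 → |volume| = 271.89

Directed edges: 24 total, each appears once with its reverse present → watertight.

271.89 WATERTIGHT


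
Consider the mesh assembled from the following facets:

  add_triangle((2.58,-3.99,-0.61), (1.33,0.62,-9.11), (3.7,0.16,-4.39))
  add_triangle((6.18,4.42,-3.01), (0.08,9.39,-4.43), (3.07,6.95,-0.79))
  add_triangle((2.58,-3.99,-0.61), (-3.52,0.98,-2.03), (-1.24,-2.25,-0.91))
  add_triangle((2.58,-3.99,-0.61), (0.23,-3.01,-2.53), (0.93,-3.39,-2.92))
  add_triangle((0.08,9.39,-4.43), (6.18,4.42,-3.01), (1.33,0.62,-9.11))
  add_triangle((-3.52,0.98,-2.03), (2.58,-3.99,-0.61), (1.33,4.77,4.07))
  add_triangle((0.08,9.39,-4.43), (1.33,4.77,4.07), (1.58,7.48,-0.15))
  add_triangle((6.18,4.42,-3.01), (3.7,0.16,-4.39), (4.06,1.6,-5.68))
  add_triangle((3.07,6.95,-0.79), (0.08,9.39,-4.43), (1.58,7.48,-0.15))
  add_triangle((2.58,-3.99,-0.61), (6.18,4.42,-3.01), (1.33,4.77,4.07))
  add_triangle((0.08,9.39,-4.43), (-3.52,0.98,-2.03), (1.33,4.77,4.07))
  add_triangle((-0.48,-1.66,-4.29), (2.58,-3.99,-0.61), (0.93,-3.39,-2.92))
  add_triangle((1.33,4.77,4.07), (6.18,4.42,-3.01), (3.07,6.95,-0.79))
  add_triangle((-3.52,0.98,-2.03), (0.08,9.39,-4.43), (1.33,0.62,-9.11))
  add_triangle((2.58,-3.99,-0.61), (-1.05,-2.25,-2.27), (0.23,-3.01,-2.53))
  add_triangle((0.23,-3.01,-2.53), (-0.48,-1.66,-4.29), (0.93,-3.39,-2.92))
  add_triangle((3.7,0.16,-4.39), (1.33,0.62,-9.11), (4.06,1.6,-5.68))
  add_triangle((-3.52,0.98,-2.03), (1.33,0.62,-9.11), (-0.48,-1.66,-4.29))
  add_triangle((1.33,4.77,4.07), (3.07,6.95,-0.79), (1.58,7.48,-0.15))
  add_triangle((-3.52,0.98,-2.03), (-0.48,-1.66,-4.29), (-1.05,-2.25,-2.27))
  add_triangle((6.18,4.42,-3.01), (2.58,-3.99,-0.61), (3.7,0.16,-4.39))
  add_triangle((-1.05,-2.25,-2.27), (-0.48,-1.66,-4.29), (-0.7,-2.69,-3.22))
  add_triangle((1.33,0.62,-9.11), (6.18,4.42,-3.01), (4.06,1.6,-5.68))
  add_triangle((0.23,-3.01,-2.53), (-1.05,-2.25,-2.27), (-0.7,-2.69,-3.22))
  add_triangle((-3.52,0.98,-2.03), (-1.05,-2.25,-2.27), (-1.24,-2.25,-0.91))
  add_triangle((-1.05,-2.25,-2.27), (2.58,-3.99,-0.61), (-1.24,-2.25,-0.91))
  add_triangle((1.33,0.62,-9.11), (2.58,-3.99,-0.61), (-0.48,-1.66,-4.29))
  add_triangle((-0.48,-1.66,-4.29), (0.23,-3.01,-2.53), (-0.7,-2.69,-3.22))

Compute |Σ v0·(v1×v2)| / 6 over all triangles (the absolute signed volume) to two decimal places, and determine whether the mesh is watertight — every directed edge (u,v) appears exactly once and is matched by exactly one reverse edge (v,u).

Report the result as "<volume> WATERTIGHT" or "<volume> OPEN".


369.78 WATERTIGHT

Per-triangle v0·(v1×v2)/6:
  t1: +18.2004
  t2: +28.2821
  t3: -2.8201
  t4: +1.0041
  t5: +82.8434
  t6: +0.0133
  t7: +8.1799
  t8: +6.0066
  t9: +10.0150
  t10: +30.8986
  t11: +31.7370
  t12: +0.9064
  t13: +20.3287
  t14: +51.9391
  t15: +1.2496
  t16: +0.9959
  t17: +6.3168
  t18: +12.7248
  t19: +8.5808
  t20: +4.2342
  t21: +17.2099
  t22: +0.4887
  t23: +10.1004
  t24: +0.4158
  t25: +2.2435
  t26: +2.5088
  t27: +14.1544
  t28: +1.0231
Σ = +369.7810 → |volume| = 369.78

Directed edges: 84 total, each appears once with its reverse present → watertight.


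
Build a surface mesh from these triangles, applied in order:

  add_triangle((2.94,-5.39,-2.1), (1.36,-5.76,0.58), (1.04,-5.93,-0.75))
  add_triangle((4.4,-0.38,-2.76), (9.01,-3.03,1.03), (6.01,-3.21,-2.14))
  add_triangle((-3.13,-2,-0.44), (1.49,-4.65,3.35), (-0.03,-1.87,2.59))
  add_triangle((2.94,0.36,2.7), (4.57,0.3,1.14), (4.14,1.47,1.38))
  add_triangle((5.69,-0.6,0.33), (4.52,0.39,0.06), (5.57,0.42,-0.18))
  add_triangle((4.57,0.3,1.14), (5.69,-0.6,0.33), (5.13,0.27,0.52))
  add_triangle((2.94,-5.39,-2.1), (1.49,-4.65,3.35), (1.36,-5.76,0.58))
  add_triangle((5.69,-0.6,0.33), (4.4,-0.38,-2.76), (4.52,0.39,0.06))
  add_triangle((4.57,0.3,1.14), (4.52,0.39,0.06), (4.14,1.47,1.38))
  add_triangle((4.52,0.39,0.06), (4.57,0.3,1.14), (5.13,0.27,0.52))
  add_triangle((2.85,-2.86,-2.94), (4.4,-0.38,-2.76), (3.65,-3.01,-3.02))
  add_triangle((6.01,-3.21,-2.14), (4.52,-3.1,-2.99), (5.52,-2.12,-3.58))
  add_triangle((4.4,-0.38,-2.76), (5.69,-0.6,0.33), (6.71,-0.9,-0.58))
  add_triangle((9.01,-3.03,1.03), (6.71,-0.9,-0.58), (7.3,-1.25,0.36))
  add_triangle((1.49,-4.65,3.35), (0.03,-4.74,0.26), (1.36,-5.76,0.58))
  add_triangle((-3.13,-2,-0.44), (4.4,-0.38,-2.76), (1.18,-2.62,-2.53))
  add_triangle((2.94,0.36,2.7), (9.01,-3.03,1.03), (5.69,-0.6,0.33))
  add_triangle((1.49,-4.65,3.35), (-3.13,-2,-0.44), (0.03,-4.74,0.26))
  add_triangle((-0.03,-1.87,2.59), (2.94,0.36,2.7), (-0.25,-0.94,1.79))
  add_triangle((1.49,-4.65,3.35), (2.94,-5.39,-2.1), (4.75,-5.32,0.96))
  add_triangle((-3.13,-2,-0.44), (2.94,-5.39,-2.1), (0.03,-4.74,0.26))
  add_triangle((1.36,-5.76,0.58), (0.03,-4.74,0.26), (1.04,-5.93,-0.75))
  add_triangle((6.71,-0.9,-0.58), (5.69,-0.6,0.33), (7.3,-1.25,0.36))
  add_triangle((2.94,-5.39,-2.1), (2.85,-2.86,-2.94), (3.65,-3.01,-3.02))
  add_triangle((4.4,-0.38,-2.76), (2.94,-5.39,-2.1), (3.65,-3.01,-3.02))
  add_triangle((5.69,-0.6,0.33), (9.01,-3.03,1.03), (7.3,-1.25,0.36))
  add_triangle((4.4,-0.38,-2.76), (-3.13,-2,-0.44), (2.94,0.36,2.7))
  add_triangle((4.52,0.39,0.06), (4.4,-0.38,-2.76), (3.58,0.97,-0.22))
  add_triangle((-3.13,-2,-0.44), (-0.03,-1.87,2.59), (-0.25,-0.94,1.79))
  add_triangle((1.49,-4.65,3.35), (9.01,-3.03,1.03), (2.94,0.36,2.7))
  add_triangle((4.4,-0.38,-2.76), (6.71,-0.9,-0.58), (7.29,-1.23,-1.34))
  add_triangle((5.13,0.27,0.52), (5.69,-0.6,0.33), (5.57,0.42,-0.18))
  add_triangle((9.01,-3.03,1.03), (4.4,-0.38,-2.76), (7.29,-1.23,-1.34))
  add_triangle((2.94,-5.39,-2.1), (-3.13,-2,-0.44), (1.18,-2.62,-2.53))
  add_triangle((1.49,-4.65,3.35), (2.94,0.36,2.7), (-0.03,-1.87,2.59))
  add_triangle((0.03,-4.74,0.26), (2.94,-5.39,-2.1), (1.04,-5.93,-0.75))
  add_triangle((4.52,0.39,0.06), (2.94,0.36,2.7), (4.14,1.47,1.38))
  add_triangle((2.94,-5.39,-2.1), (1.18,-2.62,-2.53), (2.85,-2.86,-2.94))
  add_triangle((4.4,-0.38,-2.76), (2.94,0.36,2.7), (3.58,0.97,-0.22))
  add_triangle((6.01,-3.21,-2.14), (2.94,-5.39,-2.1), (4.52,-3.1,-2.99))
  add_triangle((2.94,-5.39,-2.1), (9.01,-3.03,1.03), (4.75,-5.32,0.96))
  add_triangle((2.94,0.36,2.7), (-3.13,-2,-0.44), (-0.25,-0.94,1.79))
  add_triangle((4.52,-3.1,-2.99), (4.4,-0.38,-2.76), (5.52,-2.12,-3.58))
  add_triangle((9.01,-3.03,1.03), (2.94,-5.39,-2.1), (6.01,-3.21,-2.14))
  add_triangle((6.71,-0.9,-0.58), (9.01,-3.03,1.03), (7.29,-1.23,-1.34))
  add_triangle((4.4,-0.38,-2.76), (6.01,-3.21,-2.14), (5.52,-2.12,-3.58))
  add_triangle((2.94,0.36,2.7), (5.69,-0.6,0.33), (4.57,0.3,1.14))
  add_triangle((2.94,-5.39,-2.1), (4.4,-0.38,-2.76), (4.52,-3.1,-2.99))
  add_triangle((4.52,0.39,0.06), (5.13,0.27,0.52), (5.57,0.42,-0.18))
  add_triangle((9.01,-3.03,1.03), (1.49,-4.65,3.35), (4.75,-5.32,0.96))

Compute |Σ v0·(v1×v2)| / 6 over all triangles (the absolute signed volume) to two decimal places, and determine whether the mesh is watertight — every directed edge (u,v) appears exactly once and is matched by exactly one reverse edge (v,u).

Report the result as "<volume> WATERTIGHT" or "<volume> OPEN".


Per-triangle v0·(v1×v2)/6:
  t1: +3.0700
  t2: +10.4939
  t3: +4.5491
  t4: +1.7507
  t5: -0.2203
  t6: +0.5079
  t7: +5.6075
  t8: +2.4619
  t9: +0.9990
  t10: +0.1083
  t11: +0.8769
  t12: +2.2545
  t13: +0.6274
  t14: +1.4708
  t15: +2.9314
  t16: +1.4582
  t17: +5.3117
  t18: +7.0495
  t19: +0.6805
  t20: +11.4206
  t21: +7.2096
  t22: +1.3334
  t23: +0.4298
  t24: +1.1529
  t25: +2.2457
  t26: +0.3561
  t27: -6.4836
  t28: +1.5568
  t29: +0.7063
  t30: +21.1676
  t31: +0.8380
  t32: +0.5994
  t33: +2.3966
  t34: +5.7985
  t35: +4.3859
  t36: -0.5712
  t37: -2.1246
  t38: +2.1575
  t39: -3.3508
  t40: +4.5586
  t41: +16.3741
  t42: -0.5151
  t43: -0.0469
  t44: +14.3356
  t45: +1.9562
  t46: +2.1959
  t47: +1.3197
  t48: -0.0744
  t49: +0.0537
  t50: +15.1767
Σ = +158.5475 → |volume| = 158.55

Directed edges: 150 total; 6 unmatched, e.g. (2.85,-2.86,-2.94)→(4.4,-0.38,-2.76) → open.

158.55 OPEN


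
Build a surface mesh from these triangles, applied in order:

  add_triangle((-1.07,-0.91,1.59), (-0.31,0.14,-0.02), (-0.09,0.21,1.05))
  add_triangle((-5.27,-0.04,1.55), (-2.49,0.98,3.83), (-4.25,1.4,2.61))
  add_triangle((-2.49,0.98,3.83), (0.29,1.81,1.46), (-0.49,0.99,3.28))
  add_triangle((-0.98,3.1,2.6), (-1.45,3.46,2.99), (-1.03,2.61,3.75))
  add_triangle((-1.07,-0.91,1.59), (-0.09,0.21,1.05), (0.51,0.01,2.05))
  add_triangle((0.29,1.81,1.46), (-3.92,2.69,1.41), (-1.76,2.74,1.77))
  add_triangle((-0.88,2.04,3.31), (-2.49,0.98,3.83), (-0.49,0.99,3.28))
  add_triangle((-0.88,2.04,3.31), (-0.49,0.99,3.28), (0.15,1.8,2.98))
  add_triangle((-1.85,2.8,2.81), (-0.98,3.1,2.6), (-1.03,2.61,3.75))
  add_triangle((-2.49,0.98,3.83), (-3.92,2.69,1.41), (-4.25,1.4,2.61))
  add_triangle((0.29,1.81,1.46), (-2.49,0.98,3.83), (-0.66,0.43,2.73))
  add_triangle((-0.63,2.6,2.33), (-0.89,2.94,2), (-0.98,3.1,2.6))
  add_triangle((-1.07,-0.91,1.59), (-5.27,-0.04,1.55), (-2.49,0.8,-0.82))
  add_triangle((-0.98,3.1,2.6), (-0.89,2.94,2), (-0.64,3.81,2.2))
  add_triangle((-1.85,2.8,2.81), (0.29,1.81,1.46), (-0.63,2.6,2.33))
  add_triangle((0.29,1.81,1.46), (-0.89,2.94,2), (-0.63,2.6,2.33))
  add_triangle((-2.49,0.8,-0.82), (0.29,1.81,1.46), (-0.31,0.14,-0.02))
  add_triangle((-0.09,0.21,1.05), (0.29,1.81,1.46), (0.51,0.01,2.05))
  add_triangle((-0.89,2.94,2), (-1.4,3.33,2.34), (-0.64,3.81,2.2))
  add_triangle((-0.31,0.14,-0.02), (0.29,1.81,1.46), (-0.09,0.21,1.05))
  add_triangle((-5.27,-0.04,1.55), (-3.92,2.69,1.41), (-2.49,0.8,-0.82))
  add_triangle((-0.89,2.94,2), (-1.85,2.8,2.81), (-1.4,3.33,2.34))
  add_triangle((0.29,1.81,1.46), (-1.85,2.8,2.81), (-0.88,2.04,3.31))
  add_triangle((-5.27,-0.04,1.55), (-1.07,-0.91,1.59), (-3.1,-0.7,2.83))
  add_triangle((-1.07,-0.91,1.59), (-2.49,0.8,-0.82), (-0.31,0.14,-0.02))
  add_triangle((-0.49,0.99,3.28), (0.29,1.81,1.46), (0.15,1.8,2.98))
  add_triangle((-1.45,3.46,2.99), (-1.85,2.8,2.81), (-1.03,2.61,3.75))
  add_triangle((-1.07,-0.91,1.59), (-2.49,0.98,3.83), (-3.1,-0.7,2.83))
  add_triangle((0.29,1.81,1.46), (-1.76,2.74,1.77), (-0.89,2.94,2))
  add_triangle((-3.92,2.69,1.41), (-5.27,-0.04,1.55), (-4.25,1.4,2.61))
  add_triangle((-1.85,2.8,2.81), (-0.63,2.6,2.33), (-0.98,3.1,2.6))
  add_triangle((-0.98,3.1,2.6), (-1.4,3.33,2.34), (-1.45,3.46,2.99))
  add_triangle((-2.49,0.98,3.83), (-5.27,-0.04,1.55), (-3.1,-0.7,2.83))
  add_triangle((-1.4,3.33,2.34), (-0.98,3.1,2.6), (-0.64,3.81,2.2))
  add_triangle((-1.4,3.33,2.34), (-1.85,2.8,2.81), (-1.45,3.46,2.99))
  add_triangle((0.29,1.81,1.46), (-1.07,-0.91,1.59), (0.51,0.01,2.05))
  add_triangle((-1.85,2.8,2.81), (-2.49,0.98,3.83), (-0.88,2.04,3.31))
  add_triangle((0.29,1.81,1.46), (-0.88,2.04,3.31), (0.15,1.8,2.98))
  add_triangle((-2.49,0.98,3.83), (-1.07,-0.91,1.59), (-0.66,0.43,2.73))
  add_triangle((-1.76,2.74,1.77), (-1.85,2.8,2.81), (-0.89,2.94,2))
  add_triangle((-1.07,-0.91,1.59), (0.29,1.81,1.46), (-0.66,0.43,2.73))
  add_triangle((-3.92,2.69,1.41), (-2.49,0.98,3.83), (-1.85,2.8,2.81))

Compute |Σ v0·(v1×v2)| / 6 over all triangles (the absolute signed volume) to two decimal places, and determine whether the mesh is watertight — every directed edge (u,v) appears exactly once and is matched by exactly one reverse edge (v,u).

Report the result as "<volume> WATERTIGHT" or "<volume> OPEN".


Per-triangle v0·(v1×v2)/6:
  t1: -0.0905
  t2: +2.7036
  t3: -1.3867
  t4: +0.2779
  t5: -0.2127
  t6: -0.0737
  t7: +1.1284
  t8: +0.5285
  t9: -0.7293
  t10: +2.3924
  t11: +1.2346
  t12: +0.0492
  t13: +0.3124
  t14: -0.1156
  t15: +0.0127
  t16: +0.2129
  t17: -0.0420
  t18: -0.2112
  t19: -0.0565
  t20: -0.0933
  t21: +3.8932
  t22: -0.1372
  t23: +0.9534
  t24: +0.7618
  t25: -0.0753
  t26: -0.1954
  t27: +0.5975
  t28: +1.0263
  t29: -0.0657
  t30: +2.9255
  t31: +0.1202
  t32: +0.0992
  t33: +3.5235
  t34: +0.3107
  t35: +0.2108
  t36: +0.9257
  t37: +1.7072
  t38: +0.4868
  t39: +0.9434
  t40: +0.4589
  t41: -0.1534
  t42: +3.9551
Σ = +28.1135 → |volume| = 28.11

Directed edges: 126 total; 6 unmatched, e.g. (0.29,1.81,1.46)→(-3.92,2.69,1.41) → open.

28.11 OPEN


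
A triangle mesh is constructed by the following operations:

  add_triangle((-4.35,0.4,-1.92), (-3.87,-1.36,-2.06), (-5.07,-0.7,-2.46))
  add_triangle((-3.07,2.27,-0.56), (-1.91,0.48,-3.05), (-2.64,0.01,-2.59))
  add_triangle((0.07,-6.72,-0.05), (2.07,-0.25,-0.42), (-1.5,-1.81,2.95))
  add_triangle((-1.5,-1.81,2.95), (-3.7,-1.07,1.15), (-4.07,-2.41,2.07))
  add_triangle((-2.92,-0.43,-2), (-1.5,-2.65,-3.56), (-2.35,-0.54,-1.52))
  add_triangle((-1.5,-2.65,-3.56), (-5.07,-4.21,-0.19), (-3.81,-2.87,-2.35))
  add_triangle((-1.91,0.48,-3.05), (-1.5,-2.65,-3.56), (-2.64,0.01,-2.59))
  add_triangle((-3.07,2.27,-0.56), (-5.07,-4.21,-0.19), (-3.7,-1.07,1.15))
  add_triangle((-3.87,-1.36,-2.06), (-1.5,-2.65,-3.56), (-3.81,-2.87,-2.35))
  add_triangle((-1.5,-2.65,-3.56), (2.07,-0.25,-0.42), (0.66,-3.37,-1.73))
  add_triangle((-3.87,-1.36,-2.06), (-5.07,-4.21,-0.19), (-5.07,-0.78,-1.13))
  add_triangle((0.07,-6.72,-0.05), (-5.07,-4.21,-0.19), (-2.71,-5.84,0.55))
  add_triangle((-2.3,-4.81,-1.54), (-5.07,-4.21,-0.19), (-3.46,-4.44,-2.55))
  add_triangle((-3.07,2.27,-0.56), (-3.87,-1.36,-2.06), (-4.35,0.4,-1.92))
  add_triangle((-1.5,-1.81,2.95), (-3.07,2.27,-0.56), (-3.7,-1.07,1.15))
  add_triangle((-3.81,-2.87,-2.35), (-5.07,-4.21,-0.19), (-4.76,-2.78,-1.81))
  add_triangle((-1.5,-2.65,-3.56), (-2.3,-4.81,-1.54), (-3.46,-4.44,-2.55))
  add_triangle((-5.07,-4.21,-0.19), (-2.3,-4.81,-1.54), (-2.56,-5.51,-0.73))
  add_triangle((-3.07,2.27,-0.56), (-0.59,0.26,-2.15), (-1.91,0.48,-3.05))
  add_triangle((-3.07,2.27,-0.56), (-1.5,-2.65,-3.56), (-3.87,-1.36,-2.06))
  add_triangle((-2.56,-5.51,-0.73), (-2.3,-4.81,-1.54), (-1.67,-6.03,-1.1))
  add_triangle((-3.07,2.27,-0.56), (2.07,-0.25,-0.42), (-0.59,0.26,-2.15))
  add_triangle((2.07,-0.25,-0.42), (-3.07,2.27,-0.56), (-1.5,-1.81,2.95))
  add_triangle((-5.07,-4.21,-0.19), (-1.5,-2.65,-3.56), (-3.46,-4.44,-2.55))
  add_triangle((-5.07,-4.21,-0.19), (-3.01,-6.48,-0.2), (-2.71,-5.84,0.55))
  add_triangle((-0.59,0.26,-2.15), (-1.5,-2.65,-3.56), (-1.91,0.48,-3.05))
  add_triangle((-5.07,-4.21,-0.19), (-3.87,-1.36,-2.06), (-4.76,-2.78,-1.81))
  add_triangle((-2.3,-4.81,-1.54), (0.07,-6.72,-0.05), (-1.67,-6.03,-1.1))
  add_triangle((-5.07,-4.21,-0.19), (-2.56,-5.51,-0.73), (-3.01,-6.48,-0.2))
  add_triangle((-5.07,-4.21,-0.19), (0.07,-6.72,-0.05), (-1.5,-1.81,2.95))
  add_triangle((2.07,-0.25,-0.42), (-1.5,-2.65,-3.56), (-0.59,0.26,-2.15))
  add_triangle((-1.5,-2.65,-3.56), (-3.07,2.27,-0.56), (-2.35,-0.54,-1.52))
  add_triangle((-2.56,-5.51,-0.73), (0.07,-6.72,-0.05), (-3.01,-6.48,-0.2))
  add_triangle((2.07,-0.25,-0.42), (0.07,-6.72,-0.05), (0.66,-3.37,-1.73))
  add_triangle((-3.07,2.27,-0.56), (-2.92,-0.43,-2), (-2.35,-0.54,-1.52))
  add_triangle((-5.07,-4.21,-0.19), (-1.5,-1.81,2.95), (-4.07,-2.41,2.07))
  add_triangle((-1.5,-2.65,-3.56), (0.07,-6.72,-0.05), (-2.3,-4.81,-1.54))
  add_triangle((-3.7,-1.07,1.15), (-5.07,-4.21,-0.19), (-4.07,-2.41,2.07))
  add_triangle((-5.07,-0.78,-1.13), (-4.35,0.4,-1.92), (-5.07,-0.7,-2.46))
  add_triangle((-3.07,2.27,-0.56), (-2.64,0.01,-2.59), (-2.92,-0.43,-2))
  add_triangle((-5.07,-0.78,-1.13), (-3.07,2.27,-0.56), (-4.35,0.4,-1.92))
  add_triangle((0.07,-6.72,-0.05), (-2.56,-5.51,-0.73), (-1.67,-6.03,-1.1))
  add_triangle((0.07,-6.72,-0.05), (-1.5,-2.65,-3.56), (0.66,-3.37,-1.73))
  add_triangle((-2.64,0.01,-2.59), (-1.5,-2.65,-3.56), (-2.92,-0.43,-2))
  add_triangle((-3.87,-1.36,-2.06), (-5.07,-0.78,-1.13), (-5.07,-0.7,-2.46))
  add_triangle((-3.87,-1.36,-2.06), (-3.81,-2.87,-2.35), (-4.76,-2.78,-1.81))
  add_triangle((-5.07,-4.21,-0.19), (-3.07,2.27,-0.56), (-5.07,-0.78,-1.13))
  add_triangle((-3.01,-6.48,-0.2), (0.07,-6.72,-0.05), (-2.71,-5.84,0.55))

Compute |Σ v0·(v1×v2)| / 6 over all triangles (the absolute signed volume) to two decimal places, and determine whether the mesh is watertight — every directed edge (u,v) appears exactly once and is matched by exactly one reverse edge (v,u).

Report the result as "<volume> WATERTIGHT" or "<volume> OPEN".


Per-triangle v0·(v1×v2)/6:
  t1: +0.0211
  t2: +1.6788
  t3: +6.1506
  t4: +1.2054
  t5: +0.3449
  t6: +3.4891
  t7: +1.8088
  t8: +6.0006
  t9: +2.2864
  t10: +2.8276
  t11: +4.0780
  t12: -3.8914
  t13: +4.0064
  t14: -0.4820
  t15: +3.5517
  t16: +1.7820
  t17: +2.6955
  t18: +2.6036
  t19: +0.7306
  t20: +4.4942
  t21: +0.9561
  t22: +1.4102
  t23: +0.9209
  t24: +1.7668
  t25: +2.4561
  t26: +1.2053
  t27: +0.6581
  t28: +0.1421
  t29: +1.8834
  t30: +17.2432
  t31: +2.4686
  t32: -1.7308
  t33: +1.9299
  t34: +3.6551
  t35: +0.2643
  t36: +3.5231
  t37: +6.7449
  t38: +2.7047
  t39: +1.1374
  t40: +1.3351
  t41: +2.3147
  t42: +1.7559
  t43: +5.3948
  t44: +1.4157
  t45: +0.9403
  t46: +0.9447
  t47: +2.5383
  t48: +2.5166
Σ = +113.8770 → |volume| = 113.88

Directed edges: 144 total, each appears once with its reverse present → watertight.

113.88 WATERTIGHT


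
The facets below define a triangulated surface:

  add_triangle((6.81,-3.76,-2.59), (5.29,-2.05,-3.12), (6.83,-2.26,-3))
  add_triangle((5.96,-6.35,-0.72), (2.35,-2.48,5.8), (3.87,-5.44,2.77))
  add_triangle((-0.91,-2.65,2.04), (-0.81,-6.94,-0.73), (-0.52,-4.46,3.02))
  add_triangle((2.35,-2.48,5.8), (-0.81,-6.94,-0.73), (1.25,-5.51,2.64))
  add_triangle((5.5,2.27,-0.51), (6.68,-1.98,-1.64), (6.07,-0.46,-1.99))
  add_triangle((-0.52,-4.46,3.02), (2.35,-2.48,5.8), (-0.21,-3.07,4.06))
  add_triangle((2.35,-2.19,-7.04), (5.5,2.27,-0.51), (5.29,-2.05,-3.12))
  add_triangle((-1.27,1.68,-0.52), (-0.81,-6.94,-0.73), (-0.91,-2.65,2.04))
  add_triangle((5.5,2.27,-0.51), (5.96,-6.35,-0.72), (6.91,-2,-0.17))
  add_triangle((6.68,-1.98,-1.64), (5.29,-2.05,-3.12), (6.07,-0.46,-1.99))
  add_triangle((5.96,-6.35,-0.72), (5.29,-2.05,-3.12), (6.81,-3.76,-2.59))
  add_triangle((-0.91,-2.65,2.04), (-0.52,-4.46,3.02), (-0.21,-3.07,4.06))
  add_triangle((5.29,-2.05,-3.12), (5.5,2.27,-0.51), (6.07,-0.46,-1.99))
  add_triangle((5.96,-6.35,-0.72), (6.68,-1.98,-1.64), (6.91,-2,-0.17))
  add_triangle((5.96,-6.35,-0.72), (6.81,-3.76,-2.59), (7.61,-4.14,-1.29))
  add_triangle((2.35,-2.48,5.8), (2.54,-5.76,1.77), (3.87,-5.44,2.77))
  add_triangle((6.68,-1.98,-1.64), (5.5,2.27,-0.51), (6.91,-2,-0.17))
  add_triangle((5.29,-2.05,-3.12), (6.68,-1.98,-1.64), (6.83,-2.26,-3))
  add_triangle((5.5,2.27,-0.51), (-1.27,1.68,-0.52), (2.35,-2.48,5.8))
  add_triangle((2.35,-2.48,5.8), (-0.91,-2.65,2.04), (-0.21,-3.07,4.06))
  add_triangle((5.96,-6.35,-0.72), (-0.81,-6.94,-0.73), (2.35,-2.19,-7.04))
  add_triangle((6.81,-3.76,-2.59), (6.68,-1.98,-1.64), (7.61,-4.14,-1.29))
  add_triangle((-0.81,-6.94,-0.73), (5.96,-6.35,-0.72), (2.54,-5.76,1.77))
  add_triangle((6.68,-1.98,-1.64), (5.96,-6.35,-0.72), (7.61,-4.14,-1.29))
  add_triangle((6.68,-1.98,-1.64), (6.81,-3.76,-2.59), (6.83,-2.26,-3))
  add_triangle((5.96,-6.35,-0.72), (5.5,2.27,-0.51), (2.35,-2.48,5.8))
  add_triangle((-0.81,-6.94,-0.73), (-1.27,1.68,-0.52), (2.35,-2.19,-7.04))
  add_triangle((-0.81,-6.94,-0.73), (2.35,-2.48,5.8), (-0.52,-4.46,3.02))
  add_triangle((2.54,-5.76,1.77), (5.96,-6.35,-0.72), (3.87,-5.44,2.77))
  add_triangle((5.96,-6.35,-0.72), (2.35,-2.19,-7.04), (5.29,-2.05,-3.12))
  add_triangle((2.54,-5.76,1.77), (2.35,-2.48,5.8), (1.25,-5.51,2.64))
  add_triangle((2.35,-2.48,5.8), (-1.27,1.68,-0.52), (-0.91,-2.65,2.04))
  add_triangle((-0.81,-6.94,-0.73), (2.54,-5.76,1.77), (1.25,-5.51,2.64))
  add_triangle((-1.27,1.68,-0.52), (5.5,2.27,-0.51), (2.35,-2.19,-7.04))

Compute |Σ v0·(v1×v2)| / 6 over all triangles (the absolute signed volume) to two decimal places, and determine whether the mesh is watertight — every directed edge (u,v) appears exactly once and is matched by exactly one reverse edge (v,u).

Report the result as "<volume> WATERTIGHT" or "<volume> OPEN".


Per-triangle v0·(v1×v2)/6:
  t1: +1.5027
  t2: +8.0341
  t3: +2.4258
  t4: +3.4421
  t5: +3.4230
  t6: +3.4335
  t7: +18.8570
  t8: +4.4161
  t9: -4.5459
  t10: +2.9836
  t11: +2.3190
  t12: +0.9121
  t13: +1.6092
  t14: +7.8292
  t15: +5.6788
  t16: +5.7901
  t17: +6.5833
  t18: -0.2325
  t19: +10.1422
  t20: -0.9484
  t21: +52.6245
  t22: +3.0473
  t23: +18.6088
  t24: -1.3919
  t25: +2.3247
  t26: +49.1280
  t27: +13.6473
  t28: +10.6484
  t29: +7.1043
  t30: +23.2937
  t31: +6.8478
  t32: +4.2673
  t33: +6.7600
  t34: +15.6313
Σ = +296.1967 → |volume| = 296.20

Directed edges: 102 total, each appears once with its reverse present → watertight.

296.20 WATERTIGHT


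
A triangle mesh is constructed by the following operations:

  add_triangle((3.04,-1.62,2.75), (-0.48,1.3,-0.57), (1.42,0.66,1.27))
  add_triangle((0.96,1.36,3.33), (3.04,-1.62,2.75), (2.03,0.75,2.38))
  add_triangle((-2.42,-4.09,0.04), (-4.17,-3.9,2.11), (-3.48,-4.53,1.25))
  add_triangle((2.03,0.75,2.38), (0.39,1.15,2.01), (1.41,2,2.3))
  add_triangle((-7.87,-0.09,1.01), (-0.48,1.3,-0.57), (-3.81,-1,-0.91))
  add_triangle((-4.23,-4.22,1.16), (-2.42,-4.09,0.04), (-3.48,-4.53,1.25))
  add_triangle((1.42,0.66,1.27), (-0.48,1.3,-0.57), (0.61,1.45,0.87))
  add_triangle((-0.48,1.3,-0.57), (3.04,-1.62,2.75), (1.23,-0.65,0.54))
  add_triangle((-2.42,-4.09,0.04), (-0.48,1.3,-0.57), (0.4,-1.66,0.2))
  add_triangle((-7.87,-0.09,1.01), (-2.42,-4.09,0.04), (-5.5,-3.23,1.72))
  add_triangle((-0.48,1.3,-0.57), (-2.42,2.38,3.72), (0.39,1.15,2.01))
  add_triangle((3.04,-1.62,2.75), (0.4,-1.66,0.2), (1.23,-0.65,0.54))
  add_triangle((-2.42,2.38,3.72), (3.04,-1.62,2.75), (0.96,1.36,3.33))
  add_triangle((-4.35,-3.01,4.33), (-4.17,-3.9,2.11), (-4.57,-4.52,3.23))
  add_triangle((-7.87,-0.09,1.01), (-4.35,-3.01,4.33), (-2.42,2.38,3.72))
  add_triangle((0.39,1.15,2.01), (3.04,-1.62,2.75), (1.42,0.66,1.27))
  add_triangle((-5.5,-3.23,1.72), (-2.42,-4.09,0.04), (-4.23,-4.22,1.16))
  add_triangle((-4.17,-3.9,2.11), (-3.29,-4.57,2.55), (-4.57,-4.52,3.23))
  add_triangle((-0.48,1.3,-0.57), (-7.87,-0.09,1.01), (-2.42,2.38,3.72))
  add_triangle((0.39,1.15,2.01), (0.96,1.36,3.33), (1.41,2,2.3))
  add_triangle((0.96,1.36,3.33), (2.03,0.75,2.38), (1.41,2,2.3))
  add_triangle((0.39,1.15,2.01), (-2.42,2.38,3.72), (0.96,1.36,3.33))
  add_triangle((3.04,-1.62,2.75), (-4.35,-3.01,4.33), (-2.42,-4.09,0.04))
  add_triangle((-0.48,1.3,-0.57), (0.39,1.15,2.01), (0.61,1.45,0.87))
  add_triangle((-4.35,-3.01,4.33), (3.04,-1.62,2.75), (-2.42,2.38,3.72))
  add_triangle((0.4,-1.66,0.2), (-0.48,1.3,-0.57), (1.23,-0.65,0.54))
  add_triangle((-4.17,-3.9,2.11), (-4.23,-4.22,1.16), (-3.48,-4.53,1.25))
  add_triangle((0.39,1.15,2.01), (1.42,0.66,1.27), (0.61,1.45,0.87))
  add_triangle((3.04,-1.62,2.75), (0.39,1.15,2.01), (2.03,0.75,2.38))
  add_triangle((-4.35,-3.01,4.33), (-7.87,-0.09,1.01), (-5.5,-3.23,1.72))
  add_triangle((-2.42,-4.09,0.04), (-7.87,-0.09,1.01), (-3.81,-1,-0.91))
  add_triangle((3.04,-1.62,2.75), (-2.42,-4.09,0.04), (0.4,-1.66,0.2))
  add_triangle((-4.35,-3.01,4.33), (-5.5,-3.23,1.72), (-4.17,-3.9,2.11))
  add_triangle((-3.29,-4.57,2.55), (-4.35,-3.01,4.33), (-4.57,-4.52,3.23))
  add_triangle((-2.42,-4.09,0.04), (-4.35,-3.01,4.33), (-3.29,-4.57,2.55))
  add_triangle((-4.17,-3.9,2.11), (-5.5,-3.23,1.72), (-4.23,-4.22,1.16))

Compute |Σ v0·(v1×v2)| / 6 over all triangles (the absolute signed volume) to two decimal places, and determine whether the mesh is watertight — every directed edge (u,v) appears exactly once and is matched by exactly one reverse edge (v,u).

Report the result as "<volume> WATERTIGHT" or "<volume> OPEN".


Per-triangle v0·(v1×v2)/6:
  t1: +0.0898
  t2: +1.7691
  t3: -0.4013
  t4: -0.5569
  t5: +3.1879
  t6: +0.8146
  t7: +0.1558
  t8: +0.3026
  t9: +0.3686
  t10: +6.5278
  t11: +1.6804
  t12: +0.4202
  t13: +4.2435
  t14: +1.0388
  t15: +25.1498
  t16: +1.1995
  t17: +0.7422
  t18: +0.8009
  t19: +7.8328
  t20: +0.2480
  t21: +0.8831
  t22: +0.5474
  t23: +16.5100
  t24: +0.3582
  t25: +20.5183
  t26: +0.1015
  t27: +0.7752
  t28: +0.3842
  t29: -1.1640
  t30: +11.7307
  t31: +7.1148
  t32: +2.0752
  t33: +3.6137
  t34: +1.4796
  t35: -2.6695
  t36: +1.4990
Σ = +119.3713 → |volume| = 119.37

Directed edges: 108 total; 6 unmatched, e.g. (-2.42,-4.09,0.04)→(-4.17,-3.9,2.11) → open.

119.37 OPEN


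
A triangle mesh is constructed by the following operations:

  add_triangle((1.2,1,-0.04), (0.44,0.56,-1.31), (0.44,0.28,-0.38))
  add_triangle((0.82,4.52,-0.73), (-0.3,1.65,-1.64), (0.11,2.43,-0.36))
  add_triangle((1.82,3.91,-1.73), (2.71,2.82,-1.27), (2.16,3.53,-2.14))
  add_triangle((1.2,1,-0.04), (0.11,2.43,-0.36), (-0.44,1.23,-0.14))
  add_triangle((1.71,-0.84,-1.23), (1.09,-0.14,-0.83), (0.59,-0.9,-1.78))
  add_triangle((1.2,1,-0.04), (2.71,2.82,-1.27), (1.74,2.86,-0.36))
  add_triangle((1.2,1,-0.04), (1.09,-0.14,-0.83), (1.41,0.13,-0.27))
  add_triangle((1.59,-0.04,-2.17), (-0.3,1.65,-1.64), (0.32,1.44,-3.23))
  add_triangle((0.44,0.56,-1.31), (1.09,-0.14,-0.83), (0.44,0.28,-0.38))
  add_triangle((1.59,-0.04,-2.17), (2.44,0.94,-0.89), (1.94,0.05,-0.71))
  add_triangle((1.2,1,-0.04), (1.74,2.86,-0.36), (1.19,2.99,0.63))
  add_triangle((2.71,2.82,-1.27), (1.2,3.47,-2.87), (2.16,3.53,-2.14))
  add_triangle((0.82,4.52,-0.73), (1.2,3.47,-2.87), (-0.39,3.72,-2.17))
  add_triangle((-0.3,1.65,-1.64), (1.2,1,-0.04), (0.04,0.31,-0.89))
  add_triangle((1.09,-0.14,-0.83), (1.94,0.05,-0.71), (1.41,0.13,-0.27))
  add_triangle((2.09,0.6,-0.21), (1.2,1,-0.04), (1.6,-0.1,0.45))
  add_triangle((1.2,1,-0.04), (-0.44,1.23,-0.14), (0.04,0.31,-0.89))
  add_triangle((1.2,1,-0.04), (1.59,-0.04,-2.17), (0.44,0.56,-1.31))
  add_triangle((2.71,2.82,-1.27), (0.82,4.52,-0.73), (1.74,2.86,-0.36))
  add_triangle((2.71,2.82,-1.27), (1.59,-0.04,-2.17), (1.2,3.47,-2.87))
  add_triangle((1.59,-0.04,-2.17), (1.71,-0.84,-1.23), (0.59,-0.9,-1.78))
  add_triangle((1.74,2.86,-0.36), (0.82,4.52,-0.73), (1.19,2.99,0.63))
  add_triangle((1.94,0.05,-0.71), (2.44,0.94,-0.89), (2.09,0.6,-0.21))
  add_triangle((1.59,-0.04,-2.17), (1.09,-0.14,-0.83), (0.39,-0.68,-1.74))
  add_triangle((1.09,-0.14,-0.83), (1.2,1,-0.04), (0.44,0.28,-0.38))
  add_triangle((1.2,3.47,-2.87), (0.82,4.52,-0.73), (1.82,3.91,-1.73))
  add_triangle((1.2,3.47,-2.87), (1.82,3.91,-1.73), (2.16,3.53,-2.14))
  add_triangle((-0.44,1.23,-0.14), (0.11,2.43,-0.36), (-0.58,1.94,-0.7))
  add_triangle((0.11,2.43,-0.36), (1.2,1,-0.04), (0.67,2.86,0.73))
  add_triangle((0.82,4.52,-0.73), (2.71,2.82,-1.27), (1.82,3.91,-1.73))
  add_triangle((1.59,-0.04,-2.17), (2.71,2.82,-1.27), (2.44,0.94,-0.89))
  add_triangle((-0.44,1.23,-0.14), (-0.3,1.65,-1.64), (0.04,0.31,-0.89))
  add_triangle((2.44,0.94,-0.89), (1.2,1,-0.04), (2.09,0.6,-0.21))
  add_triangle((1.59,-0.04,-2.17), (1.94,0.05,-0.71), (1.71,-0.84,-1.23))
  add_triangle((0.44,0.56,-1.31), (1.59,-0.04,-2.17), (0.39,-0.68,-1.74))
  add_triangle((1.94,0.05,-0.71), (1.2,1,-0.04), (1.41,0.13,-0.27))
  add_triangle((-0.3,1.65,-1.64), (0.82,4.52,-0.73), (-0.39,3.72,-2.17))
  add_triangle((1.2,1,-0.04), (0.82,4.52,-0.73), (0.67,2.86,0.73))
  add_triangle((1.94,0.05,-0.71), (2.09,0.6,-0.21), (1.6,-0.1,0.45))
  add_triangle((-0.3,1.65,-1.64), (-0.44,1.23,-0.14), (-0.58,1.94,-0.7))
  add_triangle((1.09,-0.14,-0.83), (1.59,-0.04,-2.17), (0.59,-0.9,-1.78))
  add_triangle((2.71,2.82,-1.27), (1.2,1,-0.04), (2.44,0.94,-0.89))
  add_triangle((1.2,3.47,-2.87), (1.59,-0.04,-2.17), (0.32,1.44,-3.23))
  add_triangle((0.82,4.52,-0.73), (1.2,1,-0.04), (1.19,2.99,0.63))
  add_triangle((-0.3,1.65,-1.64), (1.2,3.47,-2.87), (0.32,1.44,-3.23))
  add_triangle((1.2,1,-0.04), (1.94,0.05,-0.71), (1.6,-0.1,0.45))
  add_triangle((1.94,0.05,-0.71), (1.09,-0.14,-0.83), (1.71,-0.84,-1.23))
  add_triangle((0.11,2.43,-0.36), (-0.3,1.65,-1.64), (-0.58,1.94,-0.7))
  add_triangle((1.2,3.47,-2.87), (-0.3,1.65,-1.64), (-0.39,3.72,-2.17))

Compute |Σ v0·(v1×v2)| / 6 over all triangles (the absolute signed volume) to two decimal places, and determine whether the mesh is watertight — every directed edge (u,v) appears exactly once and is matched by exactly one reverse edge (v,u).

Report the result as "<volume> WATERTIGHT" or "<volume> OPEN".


19.06 OPEN

Per-triangle v0·(v1×v2)/6:
  t1: -0.0366
  t2: +0.3570
  t3: +0.5190
  t4: +0.0415
  t5: -0.1608
  t6: +0.2987
  t7: -0.1191
  t8: -0.4293
  t9: -0.0546
  t10: +0.4503
  t11: +0.3095
  t12: +0.2051
  t13: +2.5271
  t14: +0.2464
  t15: +0.0003
  t16: +0.1552
  t17: -0.2752
  t18: +0.4355
  t19: +0.9181
  t20: +3.1957
  t21: +0.4648
  t22: +0.9741
  t23: +0.1568
  t24: +0.1528
  t25: -0.0628
  t26: +1.4603
  t27: +0.6060
  t28: +0.0942
  t29: -0.5159
  t30: +1.1378
  t31: +1.2231
  t32: +0.0059
  t33: +0.1540
  t34: +0.4381
  t35: +0.3088
  t36: +0.0650
  t37: -0.3933
  t38: +0.9008
  t39: +0.2082
  t40: +0.0054
  t41: -0.1833
  t42: +0.3488
  t43: +2.1180
  t44: -0.7947
  t45: +0.9983
  t46: -0.3427
  t47: -0.0904
  t48: +0.3148
  t49: +0.7235
Σ = +19.0602 → |volume| = 19.06

Directed edges: 147 total; 9 unmatched, e.g. (0.11,2.43,-0.36)→(0.82,4.52,-0.73) → open.


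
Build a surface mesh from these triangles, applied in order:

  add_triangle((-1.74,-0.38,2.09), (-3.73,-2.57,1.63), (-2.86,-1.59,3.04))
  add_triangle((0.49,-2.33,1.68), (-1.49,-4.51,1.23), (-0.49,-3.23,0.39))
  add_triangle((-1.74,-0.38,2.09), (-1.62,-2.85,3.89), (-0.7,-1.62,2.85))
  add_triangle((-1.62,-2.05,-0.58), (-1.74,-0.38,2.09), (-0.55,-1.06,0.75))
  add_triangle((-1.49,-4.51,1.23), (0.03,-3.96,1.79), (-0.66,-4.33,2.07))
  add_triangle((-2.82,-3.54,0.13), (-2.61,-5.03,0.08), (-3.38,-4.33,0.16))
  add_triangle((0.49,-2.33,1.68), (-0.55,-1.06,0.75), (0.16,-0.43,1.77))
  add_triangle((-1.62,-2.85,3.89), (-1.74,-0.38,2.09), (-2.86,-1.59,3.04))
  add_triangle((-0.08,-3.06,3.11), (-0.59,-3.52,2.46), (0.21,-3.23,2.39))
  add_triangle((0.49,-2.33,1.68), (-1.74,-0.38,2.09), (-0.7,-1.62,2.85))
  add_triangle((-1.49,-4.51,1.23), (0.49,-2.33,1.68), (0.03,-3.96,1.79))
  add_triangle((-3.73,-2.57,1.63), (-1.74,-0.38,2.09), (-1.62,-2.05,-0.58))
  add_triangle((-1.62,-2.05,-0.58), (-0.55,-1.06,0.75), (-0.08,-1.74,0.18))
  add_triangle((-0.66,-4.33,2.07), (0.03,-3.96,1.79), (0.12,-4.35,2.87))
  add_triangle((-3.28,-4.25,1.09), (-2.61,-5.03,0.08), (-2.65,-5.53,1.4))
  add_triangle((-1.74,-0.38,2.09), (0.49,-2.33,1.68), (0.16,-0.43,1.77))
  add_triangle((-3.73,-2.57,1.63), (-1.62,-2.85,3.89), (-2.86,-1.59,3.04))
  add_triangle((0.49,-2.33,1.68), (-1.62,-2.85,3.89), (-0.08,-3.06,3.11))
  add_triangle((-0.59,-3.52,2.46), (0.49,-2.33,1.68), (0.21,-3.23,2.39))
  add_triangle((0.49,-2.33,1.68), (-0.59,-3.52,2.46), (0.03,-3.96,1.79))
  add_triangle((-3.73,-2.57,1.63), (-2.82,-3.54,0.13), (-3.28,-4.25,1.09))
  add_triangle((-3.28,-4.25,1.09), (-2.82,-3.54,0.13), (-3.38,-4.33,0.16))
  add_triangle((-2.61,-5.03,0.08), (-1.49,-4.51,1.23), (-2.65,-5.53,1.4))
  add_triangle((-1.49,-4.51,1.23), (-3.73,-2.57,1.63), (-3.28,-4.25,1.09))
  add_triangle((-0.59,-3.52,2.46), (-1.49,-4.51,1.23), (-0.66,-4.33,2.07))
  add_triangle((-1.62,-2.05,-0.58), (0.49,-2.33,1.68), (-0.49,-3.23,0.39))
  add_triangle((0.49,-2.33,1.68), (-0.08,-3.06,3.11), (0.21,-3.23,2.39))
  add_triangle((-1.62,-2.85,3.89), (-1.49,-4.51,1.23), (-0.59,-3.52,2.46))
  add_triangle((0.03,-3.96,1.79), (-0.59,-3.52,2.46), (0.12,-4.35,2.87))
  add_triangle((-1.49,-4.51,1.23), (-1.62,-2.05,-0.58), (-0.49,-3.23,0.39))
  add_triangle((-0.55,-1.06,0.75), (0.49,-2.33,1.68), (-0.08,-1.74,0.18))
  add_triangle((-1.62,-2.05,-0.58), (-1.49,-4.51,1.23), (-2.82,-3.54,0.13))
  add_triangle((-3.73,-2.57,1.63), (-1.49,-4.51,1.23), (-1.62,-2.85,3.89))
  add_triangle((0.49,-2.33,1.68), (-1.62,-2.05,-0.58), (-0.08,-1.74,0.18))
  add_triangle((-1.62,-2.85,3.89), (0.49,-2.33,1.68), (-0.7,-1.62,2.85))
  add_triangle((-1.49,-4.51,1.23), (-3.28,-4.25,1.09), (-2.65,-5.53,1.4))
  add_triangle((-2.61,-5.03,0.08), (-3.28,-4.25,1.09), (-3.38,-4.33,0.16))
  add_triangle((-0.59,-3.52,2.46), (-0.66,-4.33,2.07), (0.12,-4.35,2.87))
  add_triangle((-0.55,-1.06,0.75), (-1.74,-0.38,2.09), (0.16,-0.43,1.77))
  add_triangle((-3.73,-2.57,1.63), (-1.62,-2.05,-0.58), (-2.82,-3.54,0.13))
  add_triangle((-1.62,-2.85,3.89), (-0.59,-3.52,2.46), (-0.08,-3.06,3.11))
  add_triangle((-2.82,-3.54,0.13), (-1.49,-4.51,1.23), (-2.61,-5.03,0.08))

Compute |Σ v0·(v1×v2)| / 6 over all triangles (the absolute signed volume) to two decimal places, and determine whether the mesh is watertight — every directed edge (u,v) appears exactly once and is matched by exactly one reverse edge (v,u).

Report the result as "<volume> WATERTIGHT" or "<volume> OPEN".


Per-triangle v0·(v1×v2)/6:
  t1: +0.5968
  t2: +0.9180
  t3: +0.6273
  t4: -0.7324
  t5: +0.4832
  t6: +0.0051
  t7: -0.4378
  t8: +0.8304
  t9: +0.3945
  t10: -0.4548
  t11: -0.3784
  t12: -0.1162
  t13: -0.3985
  t14: +0.4197
  t15: +1.3702
  t16: +1.0809
  t17: +2.6824
  t18: -0.2632
  t19: +0.0458
  t20: +0.5260
  t21: +1.0229
  t22: +0.0381
  t23: +0.7221
  t24: +1.4597
  t25: +0.4859
  t26: -0.6099
  t27: +0.1475
  t28: +2.1054
  t29: -0.4177
  t30: +0.8420
  t31: -0.3201
  t32: +0.8211
  t33: +6.2668
  t34: +0.4995
  t35: +0.7080
  t36: +0.1098
  t37: +0.8892
  t38: +0.4697
  t39: -0.5228
  t40: +0.6387
  t41: +1.1331
  t42: -1.0072
Σ = +22.6808 → |volume| = 22.68

Directed edges: 126 total, each appears once with its reverse present → watertight.

22.68 WATERTIGHT


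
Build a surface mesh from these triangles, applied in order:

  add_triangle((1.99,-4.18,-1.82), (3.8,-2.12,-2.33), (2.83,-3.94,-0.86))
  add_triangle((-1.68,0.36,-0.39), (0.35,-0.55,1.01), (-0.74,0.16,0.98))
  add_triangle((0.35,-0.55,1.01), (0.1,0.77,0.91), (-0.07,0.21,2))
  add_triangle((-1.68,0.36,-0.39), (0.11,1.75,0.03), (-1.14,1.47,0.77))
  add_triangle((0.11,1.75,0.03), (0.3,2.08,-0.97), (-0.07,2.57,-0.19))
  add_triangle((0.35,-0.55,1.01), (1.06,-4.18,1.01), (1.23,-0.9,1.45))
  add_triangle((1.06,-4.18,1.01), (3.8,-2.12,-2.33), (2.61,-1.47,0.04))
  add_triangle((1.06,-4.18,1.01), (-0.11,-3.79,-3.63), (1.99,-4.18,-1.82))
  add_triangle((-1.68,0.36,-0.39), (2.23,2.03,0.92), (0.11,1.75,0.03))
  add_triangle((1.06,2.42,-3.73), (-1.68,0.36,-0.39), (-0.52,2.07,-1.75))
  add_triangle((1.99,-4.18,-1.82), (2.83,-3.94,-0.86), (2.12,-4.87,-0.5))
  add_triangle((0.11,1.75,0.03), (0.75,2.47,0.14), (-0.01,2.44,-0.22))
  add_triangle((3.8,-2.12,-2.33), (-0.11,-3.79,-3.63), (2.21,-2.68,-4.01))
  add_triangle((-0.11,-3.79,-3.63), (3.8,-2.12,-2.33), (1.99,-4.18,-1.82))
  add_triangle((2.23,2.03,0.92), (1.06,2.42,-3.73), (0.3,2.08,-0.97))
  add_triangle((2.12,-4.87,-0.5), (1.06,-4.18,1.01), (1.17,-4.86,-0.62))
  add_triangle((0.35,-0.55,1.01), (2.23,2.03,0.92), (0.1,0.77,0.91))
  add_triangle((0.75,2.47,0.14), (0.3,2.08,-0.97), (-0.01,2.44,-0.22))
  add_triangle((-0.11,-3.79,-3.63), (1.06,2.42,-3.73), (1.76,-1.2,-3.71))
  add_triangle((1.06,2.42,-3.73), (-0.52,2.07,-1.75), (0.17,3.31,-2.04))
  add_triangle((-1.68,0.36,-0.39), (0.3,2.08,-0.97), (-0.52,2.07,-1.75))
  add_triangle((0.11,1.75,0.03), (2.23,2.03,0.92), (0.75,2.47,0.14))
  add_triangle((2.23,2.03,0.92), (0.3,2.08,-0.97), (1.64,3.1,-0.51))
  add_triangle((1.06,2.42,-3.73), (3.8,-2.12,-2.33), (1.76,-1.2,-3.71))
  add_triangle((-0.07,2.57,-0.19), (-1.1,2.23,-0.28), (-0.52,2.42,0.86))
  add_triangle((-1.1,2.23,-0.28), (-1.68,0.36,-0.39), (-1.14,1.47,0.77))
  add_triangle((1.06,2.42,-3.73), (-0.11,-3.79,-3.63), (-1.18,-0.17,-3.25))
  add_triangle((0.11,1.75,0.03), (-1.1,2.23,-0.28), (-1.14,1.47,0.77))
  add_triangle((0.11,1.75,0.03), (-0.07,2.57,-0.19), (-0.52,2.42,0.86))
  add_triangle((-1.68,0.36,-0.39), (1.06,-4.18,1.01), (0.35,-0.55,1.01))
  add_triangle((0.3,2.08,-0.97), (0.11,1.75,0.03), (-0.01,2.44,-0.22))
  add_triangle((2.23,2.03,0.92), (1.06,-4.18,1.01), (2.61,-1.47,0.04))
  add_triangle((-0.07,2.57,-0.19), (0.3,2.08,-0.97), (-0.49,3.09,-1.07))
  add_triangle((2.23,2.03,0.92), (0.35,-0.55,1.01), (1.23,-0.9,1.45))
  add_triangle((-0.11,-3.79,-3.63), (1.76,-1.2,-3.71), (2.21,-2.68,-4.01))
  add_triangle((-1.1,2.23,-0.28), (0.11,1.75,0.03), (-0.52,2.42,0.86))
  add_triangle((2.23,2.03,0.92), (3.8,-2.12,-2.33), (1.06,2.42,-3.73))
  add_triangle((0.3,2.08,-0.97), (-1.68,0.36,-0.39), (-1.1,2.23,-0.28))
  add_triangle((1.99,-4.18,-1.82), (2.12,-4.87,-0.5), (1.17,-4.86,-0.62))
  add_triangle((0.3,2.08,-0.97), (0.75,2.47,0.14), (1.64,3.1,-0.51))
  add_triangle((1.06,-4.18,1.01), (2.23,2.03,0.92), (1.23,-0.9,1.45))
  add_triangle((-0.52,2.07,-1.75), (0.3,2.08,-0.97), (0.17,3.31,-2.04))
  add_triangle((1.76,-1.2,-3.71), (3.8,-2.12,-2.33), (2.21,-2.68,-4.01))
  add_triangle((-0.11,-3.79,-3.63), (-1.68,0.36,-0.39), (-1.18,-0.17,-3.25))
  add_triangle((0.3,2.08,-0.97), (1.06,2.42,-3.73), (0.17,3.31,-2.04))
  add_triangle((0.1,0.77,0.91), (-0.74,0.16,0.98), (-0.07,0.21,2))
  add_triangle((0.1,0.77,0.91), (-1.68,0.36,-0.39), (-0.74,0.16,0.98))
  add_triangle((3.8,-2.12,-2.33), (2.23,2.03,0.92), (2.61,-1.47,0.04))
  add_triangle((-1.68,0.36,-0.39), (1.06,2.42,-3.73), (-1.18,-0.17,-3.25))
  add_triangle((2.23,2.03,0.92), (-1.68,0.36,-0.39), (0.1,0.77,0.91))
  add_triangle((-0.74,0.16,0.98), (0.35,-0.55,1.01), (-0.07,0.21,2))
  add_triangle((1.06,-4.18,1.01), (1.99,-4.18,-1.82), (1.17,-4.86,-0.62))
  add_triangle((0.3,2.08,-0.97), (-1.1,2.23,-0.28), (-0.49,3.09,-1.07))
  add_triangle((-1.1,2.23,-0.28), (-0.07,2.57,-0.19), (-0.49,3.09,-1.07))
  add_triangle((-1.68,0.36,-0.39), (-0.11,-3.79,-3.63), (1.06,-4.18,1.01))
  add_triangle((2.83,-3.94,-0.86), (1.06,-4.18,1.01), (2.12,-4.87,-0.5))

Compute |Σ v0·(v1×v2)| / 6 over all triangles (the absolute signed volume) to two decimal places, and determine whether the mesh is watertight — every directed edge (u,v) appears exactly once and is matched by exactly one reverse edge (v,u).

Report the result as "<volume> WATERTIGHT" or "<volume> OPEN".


Per-triangle v0·(v1×v2)/6:
  t1: +2.5986
  t2: +0.1536
  t3: +0.1155
  t4: -0.5123
  t5: +0.0795
  t6: +0.4314
  t7: +3.7136
  t8: +5.0569
  t9: +0.1967
  t10: +0.9729
  t11: +1.1956
  t12: +0.0408
  t13: +3.0873
  t14: +5.7255
  t15: +2.2071
  t16: +1.1792
  t17: +0.4989
  t18: +0.2874
  t19: +5.2557
  t20: +1.0182
  t21: +0.4081
  t22: +0.0937
  t23: -0.1436
  t24: +5.4430
  t25: +0.4849
  t26: +0.5862
  t27: +6.4191
  t28: +0.3838
  t29: +0.1012
  t30: +0.9263
  t31: -0.0608
  t32: +2.8011
  t33: +0.2704
  t34: +0.3455
  t35: +2.0643
  t36: -0.3585
  t37: +10.7492
  t38: +0.5657
  t39: +1.0843
  t40: +0.4065
  t41: +1.3725
  t42: +0.0572
  t43: +2.0443
  t44: +2.7511
  t45: +0.3996
  t46: +0.1612
  t47: +0.2549
  t48: +3.4215
  t49: +2.6766
  t50: +0.5335
  t51: +0.1470
  t52: -1.2856
  t53: -0.0637
  t54: +0.3546
  t55: +4.8051
  t56: +1.0214
Σ = +84.5237 → |volume| = 84.52

Directed edges: 168 total; 6 unmatched, e.g. (3.8,-2.12,-2.33)→(2.83,-3.94,-0.86) → open.

84.52 OPEN
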